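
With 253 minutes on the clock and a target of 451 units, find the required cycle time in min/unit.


Formula: CT = Available Time / Number of Units
CT = 253 min / 451 units
CT = 0.56 min/unit

0.56 min/unit


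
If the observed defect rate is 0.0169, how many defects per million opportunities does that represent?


DPMO = defect_rate * 1000000 = 0.0169 * 1000000

16900


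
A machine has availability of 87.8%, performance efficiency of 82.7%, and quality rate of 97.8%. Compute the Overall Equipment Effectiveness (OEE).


Formula: OEE = Availability * Performance * Quality / 10000
A * P = 87.8% * 82.7% / 100 = 72.61%
OEE = 72.61% * 97.8% / 100 = 71.0%

71.0%


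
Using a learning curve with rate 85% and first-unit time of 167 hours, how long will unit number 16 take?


Formula: T_n = T_1 * (learning_rate)^(log2(n)) where learning_rate = rate/100
Doublings = log2(16) = 4
T_n = 167 * 0.85^4
T_n = 167 * 0.522 = 87.2 hours

87.2 hours


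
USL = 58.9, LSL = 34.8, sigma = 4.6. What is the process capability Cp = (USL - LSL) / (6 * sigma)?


Cp = (58.9 - 34.8) / (6 * 4.6)

0.87


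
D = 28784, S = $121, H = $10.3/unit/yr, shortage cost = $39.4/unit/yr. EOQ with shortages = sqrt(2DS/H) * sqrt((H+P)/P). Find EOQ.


Formula: EOQ* = sqrt(2DS/H) * sqrt((H+P)/P)
Base EOQ = sqrt(2*28784*121/10.3) = 822.37 units
Correction = sqrt((10.3+39.4)/39.4) = 1.12313
EOQ* = 822.37 * 1.12313 = 923.6 units

923.6 units


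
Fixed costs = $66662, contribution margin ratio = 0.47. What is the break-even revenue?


Formula: BER = Fixed Costs / Contribution Margin Ratio
BER = $66662 / 0.47
BER = $141834.04 (to the nearest cent)

$141834.04


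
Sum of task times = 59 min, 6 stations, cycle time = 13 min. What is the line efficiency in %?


Formula: Efficiency = Sum of Task Times / (N_stations * CT) * 100
Total station capacity = 6 stations * 13 min = 78 min
Efficiency = 59 / 78 * 100 = 75.6%

75.6%


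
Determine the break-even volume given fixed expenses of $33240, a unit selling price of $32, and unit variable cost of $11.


Formula: BEQ = Fixed Costs / (Price - Variable Cost)
Contribution margin = $32 - $11 = $21/unit
BEQ = ceil($33240 / $21/unit) = ceil(1582.86) = 1583 units

1583 units


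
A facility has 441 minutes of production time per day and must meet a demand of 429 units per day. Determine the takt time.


Formula: Takt Time = Available Production Time / Customer Demand
Takt = 441 min/day / 429 units/day
Takt = 1.03 min/unit

1.03 min/unit


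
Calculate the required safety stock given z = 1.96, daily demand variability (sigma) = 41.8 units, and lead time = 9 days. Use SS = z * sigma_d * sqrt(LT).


Formula: SS = z * sigma_d * sqrt(LT)
sqrt(LT) = sqrt(9) = 3.0
SS = 1.96 * 41.8 * 3.0
SS = 245.8 units

245.8 units


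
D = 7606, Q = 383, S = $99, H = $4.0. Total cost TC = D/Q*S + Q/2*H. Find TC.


TC = 7606/383 * 99 + 383/2 * 4.0

$2732.04


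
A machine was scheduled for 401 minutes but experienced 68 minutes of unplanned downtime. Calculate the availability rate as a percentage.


Formula: Availability = (Planned Time - Downtime) / Planned Time * 100
Uptime = 401 - 68 = 333 min
Availability = 333 / 401 * 100 = 83.0%

83.0%


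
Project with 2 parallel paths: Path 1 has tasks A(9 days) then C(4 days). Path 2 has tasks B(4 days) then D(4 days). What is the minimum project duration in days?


Path 1 = 9 + 4 = 13 days
Path 2 = 4 + 4 = 8 days
Duration = max(13, 8) = 13 days

13 days


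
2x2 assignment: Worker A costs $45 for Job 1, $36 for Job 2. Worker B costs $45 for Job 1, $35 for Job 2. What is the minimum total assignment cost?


Option 1: A->1 + B->2 = $45 + $35 = $80
Option 2: A->2 + B->1 = $36 + $45 = $81
Min cost = min($80, $81) = $80

$80


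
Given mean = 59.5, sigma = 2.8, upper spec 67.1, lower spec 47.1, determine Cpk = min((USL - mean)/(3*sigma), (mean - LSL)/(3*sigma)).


Cpu = (67.1 - 59.5) / (3 * 2.8) = 0.9
Cpl = (59.5 - 47.1) / (3 * 2.8) = 1.48
Cpk = min(0.9, 1.48) = 0.9

0.9


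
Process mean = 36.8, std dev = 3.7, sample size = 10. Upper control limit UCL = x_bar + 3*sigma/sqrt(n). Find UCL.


UCL = 36.8 + 3 * 3.7 / sqrt(10)

40.31


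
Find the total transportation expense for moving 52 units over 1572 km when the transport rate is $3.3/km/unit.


TC = dist * cost * units = 1572 * 3.3 * 52 = $269755.20

$269755.20


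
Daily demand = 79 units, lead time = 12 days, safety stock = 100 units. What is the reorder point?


Formula: ROP = (Daily Demand * Lead Time) + Safety Stock
Demand during lead time = 79 * 12 = 948 units
ROP = 948 + 100 = 1048 units

1048 units


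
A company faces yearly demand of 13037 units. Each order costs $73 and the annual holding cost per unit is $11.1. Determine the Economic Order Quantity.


Formula: EOQ = sqrt(2 * D * S / H)
Numerator: 2 * 13037 * 73 = 1903402
2DS/H = 1903402 / 11.1 = 171477.7
EOQ = sqrt(171477.7) = 414.1 units

414.1 units


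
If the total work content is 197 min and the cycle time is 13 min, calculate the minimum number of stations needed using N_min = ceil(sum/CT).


Formula: N_min = ceil(Sum of Task Times / Cycle Time)
N_min = ceil(197 min / 13 min) = ceil(15.1538)
N_min = 16 stations

16


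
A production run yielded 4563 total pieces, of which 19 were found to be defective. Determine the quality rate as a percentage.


Formula: Quality Rate = Good Pieces / Total Pieces * 100
Good pieces = 4563 - 19 = 4544
QR = 4544 / 4563 * 100 = 99.6%

99.6%


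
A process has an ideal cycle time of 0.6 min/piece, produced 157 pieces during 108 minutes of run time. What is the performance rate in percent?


Formula: Performance = (Ideal CT * Total Count) / Run Time * 100
Ideal output time = 0.6 * 157 = 94.2 min
Performance = 94.2 / 108 * 100 = 87.2%

87.2%


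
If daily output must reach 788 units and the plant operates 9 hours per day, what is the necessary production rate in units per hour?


Formula: Production Rate = Daily Demand / Available Hours
Rate = 788 units/day / 9 hours/day
Rate = 87.6 units/hour

87.6 units/hour


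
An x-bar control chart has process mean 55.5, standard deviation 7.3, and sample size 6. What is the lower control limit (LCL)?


LCL = 55.5 - 3 * 7.3 / sqrt(6)

46.56


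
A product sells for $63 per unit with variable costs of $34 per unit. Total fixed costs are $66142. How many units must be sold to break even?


Formula: BEQ = Fixed Costs / (Price - Variable Cost)
Contribution margin = $63 - $34 = $29/unit
BEQ = ceil($66142 / $29/unit) = ceil(2280.76) = 2281 units

2281 units


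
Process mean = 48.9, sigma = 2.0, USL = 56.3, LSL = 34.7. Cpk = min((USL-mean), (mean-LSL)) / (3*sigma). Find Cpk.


Cpu = (56.3 - 48.9) / (3 * 2.0) = 1.23
Cpl = (48.9 - 34.7) / (3 * 2.0) = 2.37
Cpk = min(1.23, 2.37) = 1.23

1.23


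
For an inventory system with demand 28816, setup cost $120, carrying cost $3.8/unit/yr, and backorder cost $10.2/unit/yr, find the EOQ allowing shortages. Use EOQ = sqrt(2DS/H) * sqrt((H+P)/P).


Formula: EOQ* = sqrt(2DS/H) * sqrt((H+P)/P)
Base EOQ = sqrt(2*28816*120/3.8) = 1349.06 units
Correction = sqrt((3.8+10.2)/10.2) = 1.17156
EOQ* = 1349.06 * 1.17156 = 1580.5 units

1580.5 units


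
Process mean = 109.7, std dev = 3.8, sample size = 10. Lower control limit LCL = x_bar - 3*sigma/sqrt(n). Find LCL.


LCL = 109.7 - 3 * 3.8 / sqrt(10)

106.1


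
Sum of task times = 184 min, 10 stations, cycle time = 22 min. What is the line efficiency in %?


Formula: Efficiency = Sum of Task Times / (N_stations * CT) * 100
Total station capacity = 10 stations * 22 min = 220 min
Efficiency = 184 / 220 * 100 = 83.6%

83.6%


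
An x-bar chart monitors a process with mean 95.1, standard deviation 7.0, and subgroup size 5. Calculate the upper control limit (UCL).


UCL = 95.1 + 3 * 7.0 / sqrt(5)

104.49


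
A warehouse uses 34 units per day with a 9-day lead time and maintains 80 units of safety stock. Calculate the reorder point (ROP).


Formula: ROP = (Daily Demand * Lead Time) + Safety Stock
Demand during lead time = 34 * 9 = 306 units
ROP = 306 + 80 = 386 units

386 units


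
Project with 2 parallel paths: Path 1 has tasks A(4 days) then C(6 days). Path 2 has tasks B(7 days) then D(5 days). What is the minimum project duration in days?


Path 1 = 4 + 6 = 10 days
Path 2 = 7 + 5 = 12 days
Duration = max(10, 12) = 12 days

12 days


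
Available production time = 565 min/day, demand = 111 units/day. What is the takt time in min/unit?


Formula: Takt Time = Available Production Time / Customer Demand
Takt = 565 min/day / 111 units/day
Takt = 5.09 min/unit

5.09 min/unit


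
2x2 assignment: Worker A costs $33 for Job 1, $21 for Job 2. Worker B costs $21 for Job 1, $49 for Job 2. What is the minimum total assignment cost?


Option 1: A->1 + B->2 = $33 + $49 = $82
Option 2: A->2 + B->1 = $21 + $21 = $42
Min cost = min($82, $42) = $42

$42


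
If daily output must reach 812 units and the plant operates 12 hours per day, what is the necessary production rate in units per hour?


Formula: Production Rate = Daily Demand / Available Hours
Rate = 812 units/day / 12 hours/day
Rate = 67.7 units/hour

67.7 units/hour


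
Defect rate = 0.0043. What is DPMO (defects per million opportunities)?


DPMO = defect_rate * 1000000 = 0.0043 * 1000000

4300


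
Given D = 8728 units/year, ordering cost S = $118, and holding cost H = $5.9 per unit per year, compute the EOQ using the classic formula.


Formula: EOQ = sqrt(2 * D * S / H)
Numerator: 2 * 8728 * 118 = 2059808
2DS/H = 2059808 / 5.9 = 349120.0
EOQ = sqrt(349120.0) = 590.9 units

590.9 units


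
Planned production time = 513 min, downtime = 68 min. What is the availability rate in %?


Formula: Availability = (Planned Time - Downtime) / Planned Time * 100
Uptime = 513 - 68 = 445 min
Availability = 445 / 513 * 100 = 86.7%

86.7%


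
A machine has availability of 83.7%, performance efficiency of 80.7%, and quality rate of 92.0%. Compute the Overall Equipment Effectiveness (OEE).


Formula: OEE = Availability * Performance * Quality / 10000
A * P = 83.7% * 80.7% / 100 = 67.55%
OEE = 67.55% * 92.0% / 100 = 62.1%

62.1%


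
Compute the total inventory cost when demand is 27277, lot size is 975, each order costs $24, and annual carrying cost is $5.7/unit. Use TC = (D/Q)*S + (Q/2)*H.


TC = 27277/975 * 24 + 975/2 * 5.7

$3450.18


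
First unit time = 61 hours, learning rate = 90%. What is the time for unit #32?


Formula: T_n = T_1 * (learning_rate)^(log2(n)) where learning_rate = rate/100
Doublings = log2(32) = 5
T_n = 61 * 0.9^5
T_n = 61 * 0.5905 = 36.0 hours

36.0 hours


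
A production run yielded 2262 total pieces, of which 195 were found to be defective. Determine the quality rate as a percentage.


Formula: Quality Rate = Good Pieces / Total Pieces * 100
Good pieces = 2262 - 195 = 2067
QR = 2067 / 2262 * 100 = 91.4%

91.4%


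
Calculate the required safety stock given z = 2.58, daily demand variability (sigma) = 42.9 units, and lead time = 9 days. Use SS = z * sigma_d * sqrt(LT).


Formula: SS = z * sigma_d * sqrt(LT)
sqrt(LT) = sqrt(9) = 3.0
SS = 2.58 * 42.9 * 3.0
SS = 332.0 units

332.0 units


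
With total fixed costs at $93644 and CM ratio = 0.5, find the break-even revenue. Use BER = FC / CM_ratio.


Formula: BER = Fixed Costs / Contribution Margin Ratio
BER = $93644 / 0.5
BER = $187288.00 (to the nearest cent)

$187288.00


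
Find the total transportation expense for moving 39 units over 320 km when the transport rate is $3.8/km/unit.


TC = dist * cost * units = 320 * 3.8 * 39 = $47424.00

$47424.00


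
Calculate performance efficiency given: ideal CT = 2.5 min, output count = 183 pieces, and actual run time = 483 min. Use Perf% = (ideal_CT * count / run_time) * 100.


Formula: Performance = (Ideal CT * Total Count) / Run Time * 100
Ideal output time = 2.5 * 183 = 457.5 min
Performance = 457.5 / 483 * 100 = 94.7%

94.7%


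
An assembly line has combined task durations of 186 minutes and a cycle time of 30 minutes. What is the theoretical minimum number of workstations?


Formula: N_min = ceil(Sum of Task Times / Cycle Time)
N_min = ceil(186 min / 30 min) = ceil(6.2)
N_min = 7 stations

7


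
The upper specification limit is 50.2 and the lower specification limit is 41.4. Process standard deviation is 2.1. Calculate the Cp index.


Cp = (50.2 - 41.4) / (6 * 2.1)

0.7


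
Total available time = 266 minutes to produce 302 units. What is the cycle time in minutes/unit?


Formula: CT = Available Time / Number of Units
CT = 266 min / 302 units
CT = 0.88 min/unit

0.88 min/unit


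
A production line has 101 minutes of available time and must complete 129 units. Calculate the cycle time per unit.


Formula: CT = Available Time / Number of Units
CT = 101 min / 129 units
CT = 0.78 min/unit

0.78 min/unit


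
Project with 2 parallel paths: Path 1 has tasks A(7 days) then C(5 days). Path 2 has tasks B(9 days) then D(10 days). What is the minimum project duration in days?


Path 1 = 7 + 5 = 12 days
Path 2 = 9 + 10 = 19 days
Duration = max(12, 19) = 19 days

19 days


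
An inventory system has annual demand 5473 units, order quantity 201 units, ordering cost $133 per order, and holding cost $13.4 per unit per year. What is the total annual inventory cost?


TC = 5473/201 * 133 + 201/2 * 13.4

$4968.14


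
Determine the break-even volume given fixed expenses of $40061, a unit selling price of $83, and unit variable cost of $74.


Formula: BEQ = Fixed Costs / (Price - Variable Cost)
Contribution margin = $83 - $74 = $9/unit
BEQ = ceil($40061 / $9/unit) = ceil(4451.22) = 4452 units

4452 units


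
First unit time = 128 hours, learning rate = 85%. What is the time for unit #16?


Formula: T_n = T_1 * (learning_rate)^(log2(n)) where learning_rate = rate/100
Doublings = log2(16) = 4
T_n = 128 * 0.85^4
T_n = 128 * 0.522 = 66.8 hours

66.8 hours


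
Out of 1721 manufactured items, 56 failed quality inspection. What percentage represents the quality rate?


Formula: Quality Rate = Good Pieces / Total Pieces * 100
Good pieces = 1721 - 56 = 1665
QR = 1665 / 1721 * 100 = 96.7%

96.7%


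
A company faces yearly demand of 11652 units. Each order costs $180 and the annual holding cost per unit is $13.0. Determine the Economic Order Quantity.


Formula: EOQ = sqrt(2 * D * S / H)
Numerator: 2 * 11652 * 180 = 4194720
2DS/H = 4194720 / 13.0 = 322670.8
EOQ = sqrt(322670.8) = 568.0 units

568.0 units


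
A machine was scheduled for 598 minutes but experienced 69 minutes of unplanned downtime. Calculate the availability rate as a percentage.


Formula: Availability = (Planned Time - Downtime) / Planned Time * 100
Uptime = 598 - 69 = 529 min
Availability = 529 / 598 * 100 = 88.5%

88.5%


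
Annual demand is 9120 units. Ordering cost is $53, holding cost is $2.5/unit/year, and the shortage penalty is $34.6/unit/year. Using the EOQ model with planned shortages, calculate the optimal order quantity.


Formula: EOQ* = sqrt(2DS/H) * sqrt((H+P)/P)
Base EOQ = sqrt(2*9120*53/2.5) = 621.84 units
Correction = sqrt((2.5+34.6)/34.6) = 1.0355
EOQ* = 621.84 * 1.0355 = 643.9 units

643.9 units


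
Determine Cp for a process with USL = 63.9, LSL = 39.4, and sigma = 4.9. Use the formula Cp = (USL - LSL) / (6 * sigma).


Cp = (63.9 - 39.4) / (6 * 4.9)

0.83


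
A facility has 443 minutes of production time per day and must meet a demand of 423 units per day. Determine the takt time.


Formula: Takt Time = Available Production Time / Customer Demand
Takt = 443 min/day / 423 units/day
Takt = 1.05 min/unit

1.05 min/unit


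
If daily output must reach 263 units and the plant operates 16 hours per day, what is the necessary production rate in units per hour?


Formula: Production Rate = Daily Demand / Available Hours
Rate = 263 units/day / 16 hours/day
Rate = 16.4 units/hour

16.4 units/hour


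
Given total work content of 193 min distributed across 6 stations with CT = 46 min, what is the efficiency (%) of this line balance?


Formula: Efficiency = Sum of Task Times / (N_stations * CT) * 100
Total station capacity = 6 stations * 46 min = 276 min
Efficiency = 193 / 276 * 100 = 69.9%

69.9%


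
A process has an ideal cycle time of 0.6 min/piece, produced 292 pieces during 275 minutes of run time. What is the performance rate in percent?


Formula: Performance = (Ideal CT * Total Count) / Run Time * 100
Ideal output time = 0.6 * 292 = 175.2 min
Performance = 175.2 / 275 * 100 = 63.7%

63.7%


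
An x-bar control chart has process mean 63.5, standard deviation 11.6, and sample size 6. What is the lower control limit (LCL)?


LCL = 63.5 - 3 * 11.6 / sqrt(6)

49.29


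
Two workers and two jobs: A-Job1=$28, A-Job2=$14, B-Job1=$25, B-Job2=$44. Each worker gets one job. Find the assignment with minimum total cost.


Option 1: A->1 + B->2 = $28 + $44 = $72
Option 2: A->2 + B->1 = $14 + $25 = $39
Min cost = min($72, $39) = $39

$39


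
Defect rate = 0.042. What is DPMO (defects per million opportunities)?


DPMO = defect_rate * 1000000 = 0.042 * 1000000

42000


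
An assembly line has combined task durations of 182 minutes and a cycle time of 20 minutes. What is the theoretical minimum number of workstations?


Formula: N_min = ceil(Sum of Task Times / Cycle Time)
N_min = ceil(182 min / 20 min) = ceil(9.1)
N_min = 10 stations

10


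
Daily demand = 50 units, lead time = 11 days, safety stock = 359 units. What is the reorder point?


Formula: ROP = (Daily Demand * Lead Time) + Safety Stock
Demand during lead time = 50 * 11 = 550 units
ROP = 550 + 359 = 909 units

909 units


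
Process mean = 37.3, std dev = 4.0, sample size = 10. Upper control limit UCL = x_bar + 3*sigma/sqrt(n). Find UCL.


UCL = 37.3 + 3 * 4.0 / sqrt(10)

41.09


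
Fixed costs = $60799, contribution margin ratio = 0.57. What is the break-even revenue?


Formula: BER = Fixed Costs / Contribution Margin Ratio
BER = $60799 / 0.57
BER = $106664.91 (to the nearest cent)

$106664.91


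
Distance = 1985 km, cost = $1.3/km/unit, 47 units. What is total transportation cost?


TC = dist * cost * units = 1985 * 1.3 * 47 = $121283.50

$121283.50


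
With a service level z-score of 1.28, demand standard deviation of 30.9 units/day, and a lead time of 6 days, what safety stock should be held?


Formula: SS = z * sigma_d * sqrt(LT)
sqrt(LT) = sqrt(6) = 2.4495
SS = 1.28 * 30.9 * 2.4495
SS = 96.9 units

96.9 units


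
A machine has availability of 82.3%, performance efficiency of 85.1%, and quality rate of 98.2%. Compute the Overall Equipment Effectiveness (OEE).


Formula: OEE = Availability * Performance * Quality / 10000
A * P = 82.3% * 85.1% / 100 = 70.04%
OEE = 70.04% * 98.2% / 100 = 68.8%

68.8%


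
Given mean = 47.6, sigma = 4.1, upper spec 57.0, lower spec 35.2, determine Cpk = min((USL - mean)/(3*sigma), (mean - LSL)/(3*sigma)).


Cpu = (57.0 - 47.6) / (3 * 4.1) = 0.76
Cpl = (47.6 - 35.2) / (3 * 4.1) = 1.01
Cpk = min(0.76, 1.01) = 0.76

0.76


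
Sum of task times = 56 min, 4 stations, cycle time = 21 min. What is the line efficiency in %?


Formula: Efficiency = Sum of Task Times / (N_stations * CT) * 100
Total station capacity = 4 stations * 21 min = 84 min
Efficiency = 56 / 84 * 100 = 66.7%

66.7%


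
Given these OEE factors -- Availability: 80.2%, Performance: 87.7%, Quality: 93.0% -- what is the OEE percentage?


Formula: OEE = Availability * Performance * Quality / 10000
A * P = 80.2% * 87.7% / 100 = 70.34%
OEE = 70.34% * 93.0% / 100 = 65.4%

65.4%


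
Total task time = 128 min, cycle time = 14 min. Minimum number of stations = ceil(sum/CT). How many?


Formula: N_min = ceil(Sum of Task Times / Cycle Time)
N_min = ceil(128 min / 14 min) = ceil(9.1429)
N_min = 10 stations

10


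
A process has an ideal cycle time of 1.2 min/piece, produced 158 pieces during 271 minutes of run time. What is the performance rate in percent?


Formula: Performance = (Ideal CT * Total Count) / Run Time * 100
Ideal output time = 1.2 * 158 = 189.6 min
Performance = 189.6 / 271 * 100 = 70.0%

70.0%


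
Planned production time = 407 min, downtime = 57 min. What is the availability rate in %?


Formula: Availability = (Planned Time - Downtime) / Planned Time * 100
Uptime = 407 - 57 = 350 min
Availability = 350 / 407 * 100 = 86.0%

86.0%


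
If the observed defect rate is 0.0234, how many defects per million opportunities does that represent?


DPMO = defect_rate * 1000000 = 0.0234 * 1000000

23400


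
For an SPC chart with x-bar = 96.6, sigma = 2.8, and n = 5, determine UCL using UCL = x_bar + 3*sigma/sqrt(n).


UCL = 96.6 + 3 * 2.8 / sqrt(5)

100.36


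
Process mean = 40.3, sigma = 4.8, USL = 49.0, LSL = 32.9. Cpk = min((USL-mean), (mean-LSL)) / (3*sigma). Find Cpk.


Cpu = (49.0 - 40.3) / (3 * 4.8) = 0.6
Cpl = (40.3 - 32.9) / (3 * 4.8) = 0.51
Cpk = min(0.6, 0.51) = 0.51

0.51


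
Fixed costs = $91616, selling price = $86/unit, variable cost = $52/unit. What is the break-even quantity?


Formula: BEQ = Fixed Costs / (Price - Variable Cost)
Contribution margin = $86 - $52 = $34/unit
BEQ = ceil($91616 / $34/unit) = ceil(2694.59) = 2695 units

2695 units


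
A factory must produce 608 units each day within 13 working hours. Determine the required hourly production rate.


Formula: Production Rate = Daily Demand / Available Hours
Rate = 608 units/day / 13 hours/day
Rate = 46.8 units/hour

46.8 units/hour


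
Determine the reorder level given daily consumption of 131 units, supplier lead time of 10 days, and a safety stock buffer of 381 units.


Formula: ROP = (Daily Demand * Lead Time) + Safety Stock
Demand during lead time = 131 * 10 = 1310 units
ROP = 1310 + 381 = 1691 units

1691 units


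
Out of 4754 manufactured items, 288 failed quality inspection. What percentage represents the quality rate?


Formula: Quality Rate = Good Pieces / Total Pieces * 100
Good pieces = 4754 - 288 = 4466
QR = 4466 / 4754 * 100 = 93.9%

93.9%


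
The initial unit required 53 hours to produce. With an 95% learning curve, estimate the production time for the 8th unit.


Formula: T_n = T_1 * (learning_rate)^(log2(n)) where learning_rate = rate/100
Doublings = log2(8) = 3
T_n = 53 * 0.95^3
T_n = 53 * 0.8574 = 45.4 hours

45.4 hours


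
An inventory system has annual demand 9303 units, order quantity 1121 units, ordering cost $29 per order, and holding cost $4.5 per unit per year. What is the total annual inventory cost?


TC = 9303/1121 * 29 + 1121/2 * 4.5

$2762.92


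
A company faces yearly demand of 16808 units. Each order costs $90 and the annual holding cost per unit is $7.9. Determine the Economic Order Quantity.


Formula: EOQ = sqrt(2 * D * S / H)
Numerator: 2 * 16808 * 90 = 3025440
2DS/H = 3025440 / 7.9 = 382967.1
EOQ = sqrt(382967.1) = 618.8 units

618.8 units


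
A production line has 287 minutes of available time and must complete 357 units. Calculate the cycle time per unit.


Formula: CT = Available Time / Number of Units
CT = 287 min / 357 units
CT = 0.8 min/unit

0.8 min/unit


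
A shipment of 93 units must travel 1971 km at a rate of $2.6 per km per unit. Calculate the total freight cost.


TC = dist * cost * units = 1971 * 2.6 * 93 = $476587.80

$476587.80


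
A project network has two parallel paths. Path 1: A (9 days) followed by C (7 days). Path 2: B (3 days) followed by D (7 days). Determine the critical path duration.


Path 1 = 9 + 7 = 16 days
Path 2 = 3 + 7 = 10 days
Duration = max(16, 10) = 16 days

16 days


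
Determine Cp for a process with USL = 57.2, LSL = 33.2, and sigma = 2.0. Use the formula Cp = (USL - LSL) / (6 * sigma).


Cp = (57.2 - 33.2) / (6 * 2.0)

2.0


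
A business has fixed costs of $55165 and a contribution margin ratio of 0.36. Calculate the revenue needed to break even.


Formula: BER = Fixed Costs / Contribution Margin Ratio
BER = $55165 / 0.36
BER = $153236.11 (to the nearest cent)

$153236.11


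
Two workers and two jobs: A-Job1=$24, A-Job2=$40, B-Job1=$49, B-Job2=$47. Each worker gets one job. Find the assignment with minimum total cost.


Option 1: A->1 + B->2 = $24 + $47 = $71
Option 2: A->2 + B->1 = $40 + $49 = $89
Min cost = min($71, $89) = $71

$71


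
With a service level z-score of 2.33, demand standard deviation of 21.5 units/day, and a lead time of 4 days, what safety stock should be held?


Formula: SS = z * sigma_d * sqrt(LT)
sqrt(LT) = sqrt(4) = 2.0
SS = 2.33 * 21.5 * 2.0
SS = 100.2 units

100.2 units


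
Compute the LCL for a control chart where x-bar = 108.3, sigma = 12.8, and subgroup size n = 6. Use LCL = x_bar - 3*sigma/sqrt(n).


LCL = 108.3 - 3 * 12.8 / sqrt(6)

92.62


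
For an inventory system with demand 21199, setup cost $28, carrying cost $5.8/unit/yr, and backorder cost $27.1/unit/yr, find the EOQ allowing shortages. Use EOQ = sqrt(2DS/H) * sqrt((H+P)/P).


Formula: EOQ* = sqrt(2DS/H) * sqrt((H+P)/P)
Base EOQ = sqrt(2*21199*28/5.8) = 452.42 units
Correction = sqrt((5.8+27.1)/27.1) = 1.10183
EOQ* = 452.42 * 1.10183 = 498.5 units

498.5 units


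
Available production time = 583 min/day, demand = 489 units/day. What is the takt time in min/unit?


Formula: Takt Time = Available Production Time / Customer Demand
Takt = 583 min/day / 489 units/day
Takt = 1.19 min/unit

1.19 min/unit


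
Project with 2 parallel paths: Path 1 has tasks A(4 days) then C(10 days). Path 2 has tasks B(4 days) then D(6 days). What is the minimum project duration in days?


Path 1 = 4 + 10 = 14 days
Path 2 = 4 + 6 = 10 days
Duration = max(14, 10) = 14 days

14 days


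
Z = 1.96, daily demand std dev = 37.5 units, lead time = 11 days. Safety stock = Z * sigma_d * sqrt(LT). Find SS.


Formula: SS = z * sigma_d * sqrt(LT)
sqrt(LT) = sqrt(11) = 3.3166
SS = 1.96 * 37.5 * 3.3166
SS = 243.8 units

243.8 units


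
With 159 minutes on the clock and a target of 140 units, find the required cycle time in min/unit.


Formula: CT = Available Time / Number of Units
CT = 159 min / 140 units
CT = 1.14 min/unit

1.14 min/unit


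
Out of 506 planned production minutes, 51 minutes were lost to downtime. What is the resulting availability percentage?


Formula: Availability = (Planned Time - Downtime) / Planned Time * 100
Uptime = 506 - 51 = 455 min
Availability = 455 / 506 * 100 = 89.9%

89.9%


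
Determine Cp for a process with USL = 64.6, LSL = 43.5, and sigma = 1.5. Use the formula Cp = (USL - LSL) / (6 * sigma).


Cp = (64.6 - 43.5) / (6 * 1.5)

2.34


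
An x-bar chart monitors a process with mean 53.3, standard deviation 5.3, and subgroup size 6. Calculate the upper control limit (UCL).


UCL = 53.3 + 3 * 5.3 / sqrt(6)

59.79


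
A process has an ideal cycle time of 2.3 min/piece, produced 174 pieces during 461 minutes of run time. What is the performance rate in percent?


Formula: Performance = (Ideal CT * Total Count) / Run Time * 100
Ideal output time = 2.3 * 174 = 400.2 min
Performance = 400.2 / 461 * 100 = 86.8%

86.8%


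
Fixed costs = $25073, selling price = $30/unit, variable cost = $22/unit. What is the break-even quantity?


Formula: BEQ = Fixed Costs / (Price - Variable Cost)
Contribution margin = $30 - $22 = $8/unit
BEQ = ceil($25073 / $8/unit) = ceil(3134.12) = 3135 units

3135 units


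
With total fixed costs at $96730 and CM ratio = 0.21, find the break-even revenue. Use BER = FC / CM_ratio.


Formula: BER = Fixed Costs / Contribution Margin Ratio
BER = $96730 / 0.21
BER = $460619.05 (to the nearest cent)

$460619.05


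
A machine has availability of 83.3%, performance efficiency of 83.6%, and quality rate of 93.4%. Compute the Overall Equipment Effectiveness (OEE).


Formula: OEE = Availability * Performance * Quality / 10000
A * P = 83.3% * 83.6% / 100 = 69.64%
OEE = 69.64% * 93.4% / 100 = 65.0%

65.0%


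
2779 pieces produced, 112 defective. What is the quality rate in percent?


Formula: Quality Rate = Good Pieces / Total Pieces * 100
Good pieces = 2779 - 112 = 2667
QR = 2667 / 2779 * 100 = 96.0%

96.0%


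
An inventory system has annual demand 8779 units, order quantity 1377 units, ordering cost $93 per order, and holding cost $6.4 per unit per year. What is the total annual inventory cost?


TC = 8779/1377 * 93 + 1377/2 * 6.4

$4999.32


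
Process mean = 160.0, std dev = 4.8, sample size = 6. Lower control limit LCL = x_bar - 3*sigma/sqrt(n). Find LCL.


LCL = 160.0 - 3 * 4.8 / sqrt(6)

154.12


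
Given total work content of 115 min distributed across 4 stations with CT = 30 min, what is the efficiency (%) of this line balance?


Formula: Efficiency = Sum of Task Times / (N_stations * CT) * 100
Total station capacity = 4 stations * 30 min = 120 min
Efficiency = 115 / 120 * 100 = 95.8%

95.8%


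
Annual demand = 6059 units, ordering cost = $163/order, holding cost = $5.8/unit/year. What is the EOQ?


Formula: EOQ = sqrt(2 * D * S / H)
Numerator: 2 * 6059 * 163 = 1975234
2DS/H = 1975234 / 5.8 = 340557.6
EOQ = sqrt(340557.6) = 583.6 units

583.6 units


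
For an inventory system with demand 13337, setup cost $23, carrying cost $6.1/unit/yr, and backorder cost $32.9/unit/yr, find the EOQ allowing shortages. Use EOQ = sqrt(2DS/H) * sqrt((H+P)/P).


Formula: EOQ* = sqrt(2DS/H) * sqrt((H+P)/P)
Base EOQ = sqrt(2*13337*23/6.1) = 317.13 units
Correction = sqrt((6.1+32.9)/32.9) = 1.08877
EOQ* = 317.13 * 1.08877 = 345.3 units

345.3 units


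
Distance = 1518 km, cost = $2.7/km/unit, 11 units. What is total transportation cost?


TC = dist * cost * units = 1518 * 2.7 * 11 = $45084.60

$45084.60


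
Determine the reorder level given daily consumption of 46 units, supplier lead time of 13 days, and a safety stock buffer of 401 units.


Formula: ROP = (Daily Demand * Lead Time) + Safety Stock
Demand during lead time = 46 * 13 = 598 units
ROP = 598 + 401 = 999 units

999 units


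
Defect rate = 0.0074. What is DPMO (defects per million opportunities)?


DPMO = defect_rate * 1000000 = 0.0074 * 1000000

7400


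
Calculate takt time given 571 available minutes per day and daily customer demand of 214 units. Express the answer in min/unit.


Formula: Takt Time = Available Production Time / Customer Demand
Takt = 571 min/day / 214 units/day
Takt = 2.67 min/unit

2.67 min/unit


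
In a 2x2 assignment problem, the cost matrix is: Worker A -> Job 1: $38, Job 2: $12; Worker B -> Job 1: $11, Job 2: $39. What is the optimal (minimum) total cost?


Option 1: A->1 + B->2 = $38 + $39 = $77
Option 2: A->2 + B->1 = $12 + $11 = $23
Min cost = min($77, $23) = $23

$23


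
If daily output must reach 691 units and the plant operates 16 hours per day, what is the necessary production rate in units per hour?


Formula: Production Rate = Daily Demand / Available Hours
Rate = 691 units/day / 16 hours/day
Rate = 43.2 units/hour

43.2 units/hour


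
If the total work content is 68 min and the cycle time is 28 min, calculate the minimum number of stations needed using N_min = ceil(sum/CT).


Formula: N_min = ceil(Sum of Task Times / Cycle Time)
N_min = ceil(68 min / 28 min) = ceil(2.4286)
N_min = 3 stations

3


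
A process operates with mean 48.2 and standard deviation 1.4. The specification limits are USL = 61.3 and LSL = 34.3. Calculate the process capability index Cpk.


Cpu = (61.3 - 48.2) / (3 * 1.4) = 3.12
Cpl = (48.2 - 34.3) / (3 * 1.4) = 3.31
Cpk = min(3.12, 3.31) = 3.12

3.12


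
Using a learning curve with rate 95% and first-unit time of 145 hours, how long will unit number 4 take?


Formula: T_n = T_1 * (learning_rate)^(log2(n)) where learning_rate = rate/100
Doublings = log2(4) = 2
T_n = 145 * 0.95^2
T_n = 145 * 0.9025 = 130.9 hours

130.9 hours


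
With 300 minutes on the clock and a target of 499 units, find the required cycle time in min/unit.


Formula: CT = Available Time / Number of Units
CT = 300 min / 499 units
CT = 0.6 min/unit

0.6 min/unit


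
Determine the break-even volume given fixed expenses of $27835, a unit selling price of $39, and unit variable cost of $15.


Formula: BEQ = Fixed Costs / (Price - Variable Cost)
Contribution margin = $39 - $15 = $24/unit
BEQ = ceil($27835 / $24/unit) = ceil(1159.79) = 1160 units

1160 units


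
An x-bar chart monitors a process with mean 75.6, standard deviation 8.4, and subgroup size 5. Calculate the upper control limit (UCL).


UCL = 75.6 + 3 * 8.4 / sqrt(5)

86.87


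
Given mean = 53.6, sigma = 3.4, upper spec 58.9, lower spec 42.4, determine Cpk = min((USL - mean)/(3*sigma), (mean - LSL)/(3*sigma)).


Cpu = (58.9 - 53.6) / (3 * 3.4) = 0.52
Cpl = (53.6 - 42.4) / (3 * 3.4) = 1.1
Cpk = min(0.52, 1.1) = 0.52

0.52


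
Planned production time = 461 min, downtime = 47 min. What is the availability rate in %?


Formula: Availability = (Planned Time - Downtime) / Planned Time * 100
Uptime = 461 - 47 = 414 min
Availability = 414 / 461 * 100 = 89.8%

89.8%


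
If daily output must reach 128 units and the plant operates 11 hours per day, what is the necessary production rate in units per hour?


Formula: Production Rate = Daily Demand / Available Hours
Rate = 128 units/day / 11 hours/day
Rate = 11.6 units/hour

11.6 units/hour


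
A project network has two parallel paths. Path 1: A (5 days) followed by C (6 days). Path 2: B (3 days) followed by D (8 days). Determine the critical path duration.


Path 1 = 5 + 6 = 11 days
Path 2 = 3 + 8 = 11 days
Duration = max(11, 11) = 11 days

11 days


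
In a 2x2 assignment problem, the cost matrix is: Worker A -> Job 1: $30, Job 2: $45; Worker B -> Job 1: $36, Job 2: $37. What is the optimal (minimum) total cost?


Option 1: A->1 + B->2 = $30 + $37 = $67
Option 2: A->2 + B->1 = $45 + $36 = $81
Min cost = min($67, $81) = $67

$67


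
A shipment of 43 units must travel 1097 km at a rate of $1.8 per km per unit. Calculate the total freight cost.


TC = dist * cost * units = 1097 * 1.8 * 43 = $84907.80

$84907.80


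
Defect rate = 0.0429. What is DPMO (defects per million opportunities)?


DPMO = defect_rate * 1000000 = 0.0429 * 1000000

42900


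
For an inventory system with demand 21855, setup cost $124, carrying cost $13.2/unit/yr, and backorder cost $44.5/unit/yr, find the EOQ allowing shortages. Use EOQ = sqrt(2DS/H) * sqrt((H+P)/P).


Formula: EOQ* = sqrt(2DS/H) * sqrt((H+P)/P)
Base EOQ = sqrt(2*21855*124/13.2) = 640.79 units
Correction = sqrt((13.2+44.5)/44.5) = 1.1387
EOQ* = 640.79 * 1.1387 = 729.7 units

729.7 units


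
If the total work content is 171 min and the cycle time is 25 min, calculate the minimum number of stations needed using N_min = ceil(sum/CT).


Formula: N_min = ceil(Sum of Task Times / Cycle Time)
N_min = ceil(171 min / 25 min) = ceil(6.84)
N_min = 7 stations

7


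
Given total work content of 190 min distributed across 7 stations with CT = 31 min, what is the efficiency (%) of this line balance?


Formula: Efficiency = Sum of Task Times / (N_stations * CT) * 100
Total station capacity = 7 stations * 31 min = 217 min
Efficiency = 190 / 217 * 100 = 87.6%

87.6%


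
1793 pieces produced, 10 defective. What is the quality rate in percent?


Formula: Quality Rate = Good Pieces / Total Pieces * 100
Good pieces = 1793 - 10 = 1783
QR = 1783 / 1793 * 100 = 99.4%

99.4%


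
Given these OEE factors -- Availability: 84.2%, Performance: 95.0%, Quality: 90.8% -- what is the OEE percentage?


Formula: OEE = Availability * Performance * Quality / 10000
A * P = 84.2% * 95.0% / 100 = 79.99%
OEE = 79.99% * 90.8% / 100 = 72.6%

72.6%


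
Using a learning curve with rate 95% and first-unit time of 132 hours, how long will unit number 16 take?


Formula: T_n = T_1 * (learning_rate)^(log2(n)) where learning_rate = rate/100
Doublings = log2(16) = 4
T_n = 132 * 0.95^4
T_n = 132 * 0.8145 = 107.5 hours

107.5 hours


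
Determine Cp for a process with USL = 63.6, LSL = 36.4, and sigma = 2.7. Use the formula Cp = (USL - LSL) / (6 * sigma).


Cp = (63.6 - 36.4) / (6 * 2.7)

1.68


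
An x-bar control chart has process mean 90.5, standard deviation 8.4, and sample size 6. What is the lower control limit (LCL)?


LCL = 90.5 - 3 * 8.4 / sqrt(6)

80.21


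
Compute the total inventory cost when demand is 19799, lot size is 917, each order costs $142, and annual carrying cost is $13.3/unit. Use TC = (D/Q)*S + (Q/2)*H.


TC = 19799/917 * 142 + 917/2 * 13.3

$9163.98


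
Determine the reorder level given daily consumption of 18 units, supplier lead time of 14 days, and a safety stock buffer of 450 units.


Formula: ROP = (Daily Demand * Lead Time) + Safety Stock
Demand during lead time = 18 * 14 = 252 units
ROP = 252 + 450 = 702 units

702 units


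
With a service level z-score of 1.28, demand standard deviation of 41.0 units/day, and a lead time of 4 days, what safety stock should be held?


Formula: SS = z * sigma_d * sqrt(LT)
sqrt(LT) = sqrt(4) = 2.0
SS = 1.28 * 41.0 * 2.0
SS = 105.0 units

105.0 units


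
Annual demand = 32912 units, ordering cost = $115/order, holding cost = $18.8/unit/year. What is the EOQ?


Formula: EOQ = sqrt(2 * D * S / H)
Numerator: 2 * 32912 * 115 = 7569760
2DS/H = 7569760 / 18.8 = 402646.8
EOQ = sqrt(402646.8) = 634.5 units

634.5 units


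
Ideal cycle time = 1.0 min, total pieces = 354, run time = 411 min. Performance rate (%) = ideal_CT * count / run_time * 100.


Formula: Performance = (Ideal CT * Total Count) / Run Time * 100
Ideal output time = 1.0 * 354 = 354.0 min
Performance = 354.0 / 411 * 100 = 86.1%

86.1%


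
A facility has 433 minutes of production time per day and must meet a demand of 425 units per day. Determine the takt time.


Formula: Takt Time = Available Production Time / Customer Demand
Takt = 433 min/day / 425 units/day
Takt = 1.02 min/unit

1.02 min/unit


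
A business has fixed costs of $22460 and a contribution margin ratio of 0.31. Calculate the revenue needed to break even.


Formula: BER = Fixed Costs / Contribution Margin Ratio
BER = $22460 / 0.31
BER = $72451.61 (to the nearest cent)

$72451.61


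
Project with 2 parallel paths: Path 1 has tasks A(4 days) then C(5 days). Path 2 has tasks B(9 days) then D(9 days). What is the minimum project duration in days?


Path 1 = 4 + 5 = 9 days
Path 2 = 9 + 9 = 18 days
Duration = max(9, 18) = 18 days

18 days


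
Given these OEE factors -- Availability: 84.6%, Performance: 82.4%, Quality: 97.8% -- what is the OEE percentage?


Formula: OEE = Availability * Performance * Quality / 10000
A * P = 84.6% * 82.4% / 100 = 69.71%
OEE = 69.71% * 97.8% / 100 = 68.2%

68.2%


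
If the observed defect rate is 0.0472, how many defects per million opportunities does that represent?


DPMO = defect_rate * 1000000 = 0.0472 * 1000000

47200


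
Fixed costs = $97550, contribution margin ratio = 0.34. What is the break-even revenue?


Formula: BER = Fixed Costs / Contribution Margin Ratio
BER = $97550 / 0.34
BER = $286911.76 (to the nearest cent)

$286911.76


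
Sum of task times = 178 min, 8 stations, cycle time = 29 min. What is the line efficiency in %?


Formula: Efficiency = Sum of Task Times / (N_stations * CT) * 100
Total station capacity = 8 stations * 29 min = 232 min
Efficiency = 178 / 232 * 100 = 76.7%

76.7%


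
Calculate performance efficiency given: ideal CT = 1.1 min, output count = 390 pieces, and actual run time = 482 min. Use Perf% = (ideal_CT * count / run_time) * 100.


Formula: Performance = (Ideal CT * Total Count) / Run Time * 100
Ideal output time = 1.1 * 390 = 429.0 min
Performance = 429.0 / 482 * 100 = 89.0%

89.0%
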